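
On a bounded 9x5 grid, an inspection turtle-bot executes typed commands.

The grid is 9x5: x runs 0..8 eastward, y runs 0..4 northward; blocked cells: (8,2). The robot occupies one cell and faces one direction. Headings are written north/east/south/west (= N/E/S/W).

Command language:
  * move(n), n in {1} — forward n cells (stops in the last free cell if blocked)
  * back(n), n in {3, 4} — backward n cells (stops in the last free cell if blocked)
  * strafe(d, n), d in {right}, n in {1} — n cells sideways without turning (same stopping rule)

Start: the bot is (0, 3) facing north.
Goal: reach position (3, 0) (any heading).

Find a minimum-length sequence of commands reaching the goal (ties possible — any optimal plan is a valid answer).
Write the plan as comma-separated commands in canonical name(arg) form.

begin: (0, 3) facing north
t=1 back(4) ⇒ (0, 0) facing north
t=2 strafe(right, 1) ⇒ (1, 0) facing north
t=3 strafe(right, 1) ⇒ (2, 0) facing north
t=4 strafe(right, 1) ⇒ (3, 0) facing north
minimal: 4 command(s), checked below 4.

back(4), strafe(right, 1), strafe(right, 1), strafe(right, 1)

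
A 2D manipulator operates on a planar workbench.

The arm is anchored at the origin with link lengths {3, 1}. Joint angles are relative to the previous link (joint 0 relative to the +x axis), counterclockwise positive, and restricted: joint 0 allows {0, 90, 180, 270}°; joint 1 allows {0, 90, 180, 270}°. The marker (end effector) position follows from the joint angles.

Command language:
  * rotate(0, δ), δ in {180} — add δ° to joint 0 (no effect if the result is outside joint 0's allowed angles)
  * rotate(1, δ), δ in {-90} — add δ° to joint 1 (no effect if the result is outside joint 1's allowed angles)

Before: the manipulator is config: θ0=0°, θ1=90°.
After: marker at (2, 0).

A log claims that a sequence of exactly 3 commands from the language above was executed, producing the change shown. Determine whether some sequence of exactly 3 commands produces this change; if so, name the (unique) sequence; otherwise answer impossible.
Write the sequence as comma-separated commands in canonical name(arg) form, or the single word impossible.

rotate(1, -90), rotate(1, -90), rotate(1, -90)

start: config: θ0=0°, θ1=90°
1. rotate(1, -90) → config: θ0=0°, θ1=0°
2. rotate(1, -90) → config: θ0=0°, θ1=270°
3. rotate(1, -90) → config: θ0=0°, θ1=180°
uniquely the one of 8 3-step routes that fits.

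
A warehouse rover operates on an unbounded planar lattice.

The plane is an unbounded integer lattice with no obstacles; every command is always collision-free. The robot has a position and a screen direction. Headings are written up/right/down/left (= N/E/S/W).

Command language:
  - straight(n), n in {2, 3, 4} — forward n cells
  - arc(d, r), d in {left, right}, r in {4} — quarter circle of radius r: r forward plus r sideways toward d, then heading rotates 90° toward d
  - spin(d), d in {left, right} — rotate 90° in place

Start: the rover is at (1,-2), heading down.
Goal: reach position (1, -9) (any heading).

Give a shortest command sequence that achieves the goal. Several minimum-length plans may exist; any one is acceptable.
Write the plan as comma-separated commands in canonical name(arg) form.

straight(3), straight(4)

start: at (1,-2), heading down
t=1 straight(3) ⇒ at (1,-5), heading down
t=2 straight(4) ⇒ at (1,-9), heading down
no 1-step plan works, so 2 is optimal.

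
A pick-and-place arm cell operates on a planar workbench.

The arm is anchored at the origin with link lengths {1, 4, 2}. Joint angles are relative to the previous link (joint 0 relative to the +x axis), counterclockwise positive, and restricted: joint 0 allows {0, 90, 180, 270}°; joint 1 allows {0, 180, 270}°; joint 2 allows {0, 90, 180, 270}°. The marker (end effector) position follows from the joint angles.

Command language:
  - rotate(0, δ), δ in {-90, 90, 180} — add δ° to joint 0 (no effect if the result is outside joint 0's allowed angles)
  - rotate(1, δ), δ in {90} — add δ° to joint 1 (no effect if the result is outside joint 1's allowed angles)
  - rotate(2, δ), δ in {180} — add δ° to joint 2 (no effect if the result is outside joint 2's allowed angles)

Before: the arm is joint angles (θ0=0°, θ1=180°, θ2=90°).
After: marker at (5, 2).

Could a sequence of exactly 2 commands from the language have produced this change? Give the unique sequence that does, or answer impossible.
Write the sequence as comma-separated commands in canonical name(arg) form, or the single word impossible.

rotate(1, 90), rotate(1, 90)

initial: joint angles (θ0=0°, θ1=180°, θ2=90°)
step 1 (rotate(1, 90)): joint angles (θ0=0°, θ1=270°, θ2=90°)
step 2 (rotate(1, 90)): joint angles (θ0=0°, θ1=0°, θ2=90°)
all 25 alternatives checked — unique.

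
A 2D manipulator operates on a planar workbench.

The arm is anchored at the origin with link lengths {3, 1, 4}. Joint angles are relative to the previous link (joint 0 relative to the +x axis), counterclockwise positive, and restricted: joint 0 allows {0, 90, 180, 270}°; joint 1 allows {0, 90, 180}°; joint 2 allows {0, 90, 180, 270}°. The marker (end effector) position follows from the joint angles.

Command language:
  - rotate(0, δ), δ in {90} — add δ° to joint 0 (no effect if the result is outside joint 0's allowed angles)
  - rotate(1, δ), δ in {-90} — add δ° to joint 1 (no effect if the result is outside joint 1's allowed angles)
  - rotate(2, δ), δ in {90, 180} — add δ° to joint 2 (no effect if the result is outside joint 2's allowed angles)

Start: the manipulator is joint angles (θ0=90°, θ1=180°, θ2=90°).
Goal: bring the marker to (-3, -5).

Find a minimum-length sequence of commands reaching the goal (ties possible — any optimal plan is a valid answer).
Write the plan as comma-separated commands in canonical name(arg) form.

rotate(2, 180), rotate(1, -90), rotate(2, 90), rotate(0, 90)

from: joint angles (θ0=90°, θ1=180°, θ2=90°)
1. rotate(2, 180) → joint angles (θ0=90°, θ1=180°, θ2=270°)
2. rotate(1, -90) → joint angles (θ0=90°, θ1=90°, θ2=270°)
3. rotate(2, 90) → joint angles (θ0=90°, θ1=90°, θ2=0°)
4. rotate(0, 90) → joint angles (θ0=180°, θ1=90°, θ2=0°)
minimal: 4 command(s), checked below 4.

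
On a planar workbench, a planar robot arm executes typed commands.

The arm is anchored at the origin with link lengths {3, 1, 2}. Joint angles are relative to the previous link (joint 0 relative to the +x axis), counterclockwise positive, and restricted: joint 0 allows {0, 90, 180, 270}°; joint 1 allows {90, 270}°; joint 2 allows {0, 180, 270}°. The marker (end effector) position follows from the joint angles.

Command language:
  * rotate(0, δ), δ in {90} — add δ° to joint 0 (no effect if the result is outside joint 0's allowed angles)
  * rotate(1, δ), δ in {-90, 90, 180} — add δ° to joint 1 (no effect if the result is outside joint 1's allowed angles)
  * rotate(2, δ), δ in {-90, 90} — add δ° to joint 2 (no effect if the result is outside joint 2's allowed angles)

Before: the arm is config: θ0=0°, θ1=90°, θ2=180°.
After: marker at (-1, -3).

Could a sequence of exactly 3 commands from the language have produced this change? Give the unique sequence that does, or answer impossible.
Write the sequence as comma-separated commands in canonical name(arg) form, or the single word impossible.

rotate(0, 90), rotate(0, 90), rotate(0, 90)

initial: config: θ0=0°, θ1=90°, θ2=180°
[1] after rotate(0, 90): config: θ0=90°, θ1=90°, θ2=180°
[2] after rotate(0, 90): config: θ0=180°, θ1=90°, θ2=180°
[3] after rotate(0, 90): config: θ0=270°, θ1=90°, θ2=180°
all 216 alternatives checked — unique.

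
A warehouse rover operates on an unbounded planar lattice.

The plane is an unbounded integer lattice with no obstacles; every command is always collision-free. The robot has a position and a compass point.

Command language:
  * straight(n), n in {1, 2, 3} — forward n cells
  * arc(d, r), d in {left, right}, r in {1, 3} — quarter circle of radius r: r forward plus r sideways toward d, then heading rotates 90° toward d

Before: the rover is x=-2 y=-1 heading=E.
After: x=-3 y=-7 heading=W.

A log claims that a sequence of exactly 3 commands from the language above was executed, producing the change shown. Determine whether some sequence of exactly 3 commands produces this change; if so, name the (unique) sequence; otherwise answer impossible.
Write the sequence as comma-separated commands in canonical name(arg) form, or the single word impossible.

key: running straight(1) before arc(right, 3) would end elsewhere — order is forced
begin: x=-2 y=-1 heading=E
t=1 arc(right, 3) ⇒ x=1 y=-4 heading=S
t=2 arc(right, 3) ⇒ x=-2 y=-7 heading=W
t=3 straight(1) ⇒ x=-3 y=-7 heading=W
no rival 3-sequence matches.

arc(right, 3), arc(right, 3), straight(1)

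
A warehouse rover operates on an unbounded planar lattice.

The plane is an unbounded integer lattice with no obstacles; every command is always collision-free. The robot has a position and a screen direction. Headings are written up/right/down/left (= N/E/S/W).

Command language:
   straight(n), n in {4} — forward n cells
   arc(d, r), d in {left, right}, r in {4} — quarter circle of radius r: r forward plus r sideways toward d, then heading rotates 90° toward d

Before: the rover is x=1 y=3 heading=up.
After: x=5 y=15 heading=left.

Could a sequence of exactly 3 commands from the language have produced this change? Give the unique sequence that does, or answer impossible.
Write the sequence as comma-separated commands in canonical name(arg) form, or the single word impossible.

arc(right, 4), arc(left, 4), arc(left, 4)

key: position moved to (5,15) AND the heading swung to W — translation plus rotation needed
initial: x=1 y=3 heading=up
[1] after arc(right, 4): x=5 y=7 heading=right
[2] after arc(left, 4): x=9 y=11 heading=up
[3] after arc(left, 4): x=5 y=15 heading=left
uniquely the one of 27 3-step routes that fits.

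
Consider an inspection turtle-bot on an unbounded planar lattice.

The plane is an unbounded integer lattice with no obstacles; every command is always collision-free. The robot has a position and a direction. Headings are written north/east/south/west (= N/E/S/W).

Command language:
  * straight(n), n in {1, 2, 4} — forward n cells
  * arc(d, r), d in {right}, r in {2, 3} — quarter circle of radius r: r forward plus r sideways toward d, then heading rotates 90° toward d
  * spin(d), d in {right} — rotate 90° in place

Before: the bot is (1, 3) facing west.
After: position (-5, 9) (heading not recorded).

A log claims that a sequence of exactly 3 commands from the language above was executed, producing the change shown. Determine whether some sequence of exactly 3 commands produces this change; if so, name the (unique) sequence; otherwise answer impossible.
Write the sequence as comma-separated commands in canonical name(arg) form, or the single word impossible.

t0: (1, 3) facing west
t=1 straight(4) ⇒ (-3, 3) facing west
t=2 arc(right, 2) ⇒ (-5, 5) facing north
t=3 straight(4) ⇒ (-5, 9) facing north
no other 3-command option fits: unique.

straight(4), arc(right, 2), straight(4)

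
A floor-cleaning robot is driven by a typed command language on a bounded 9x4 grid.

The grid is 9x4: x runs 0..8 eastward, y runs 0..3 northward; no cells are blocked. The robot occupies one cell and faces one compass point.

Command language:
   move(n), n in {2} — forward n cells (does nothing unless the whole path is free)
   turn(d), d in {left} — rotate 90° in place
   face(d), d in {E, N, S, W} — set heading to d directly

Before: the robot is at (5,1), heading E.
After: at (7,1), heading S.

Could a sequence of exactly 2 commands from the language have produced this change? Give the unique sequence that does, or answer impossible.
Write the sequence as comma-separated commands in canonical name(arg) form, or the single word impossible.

key: position moved to (7,1) AND the heading swung to S — translation plus rotation needed
initial: at (5,1), heading E
1. move(2) → at (7,1), heading E
2. face(S) → at (7,1), heading S
all 36 alternatives checked — unique.

move(2), face(S)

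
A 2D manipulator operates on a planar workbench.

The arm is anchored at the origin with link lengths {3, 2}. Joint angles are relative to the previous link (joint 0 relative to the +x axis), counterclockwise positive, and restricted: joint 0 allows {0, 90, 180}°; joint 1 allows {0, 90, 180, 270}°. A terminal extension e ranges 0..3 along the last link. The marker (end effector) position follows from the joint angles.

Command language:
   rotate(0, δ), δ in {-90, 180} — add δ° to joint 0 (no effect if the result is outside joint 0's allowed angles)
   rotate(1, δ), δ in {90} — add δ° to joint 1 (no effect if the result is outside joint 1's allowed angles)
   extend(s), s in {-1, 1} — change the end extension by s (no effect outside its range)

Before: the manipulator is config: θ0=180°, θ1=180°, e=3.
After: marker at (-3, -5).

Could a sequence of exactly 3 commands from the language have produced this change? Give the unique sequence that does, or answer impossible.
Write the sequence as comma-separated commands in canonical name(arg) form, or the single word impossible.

t0: config: θ0=180°, θ1=180°, e=3
step 1 (rotate(1, 90)): config: θ0=180°, θ1=270°, e=3
step 2 (rotate(1, 90)): config: θ0=180°, θ1=0°, e=3
step 3 (rotate(1, 90)): config: θ0=180°, θ1=90°, e=3
all 125 alternatives checked — unique.

rotate(1, 90), rotate(1, 90), rotate(1, 90)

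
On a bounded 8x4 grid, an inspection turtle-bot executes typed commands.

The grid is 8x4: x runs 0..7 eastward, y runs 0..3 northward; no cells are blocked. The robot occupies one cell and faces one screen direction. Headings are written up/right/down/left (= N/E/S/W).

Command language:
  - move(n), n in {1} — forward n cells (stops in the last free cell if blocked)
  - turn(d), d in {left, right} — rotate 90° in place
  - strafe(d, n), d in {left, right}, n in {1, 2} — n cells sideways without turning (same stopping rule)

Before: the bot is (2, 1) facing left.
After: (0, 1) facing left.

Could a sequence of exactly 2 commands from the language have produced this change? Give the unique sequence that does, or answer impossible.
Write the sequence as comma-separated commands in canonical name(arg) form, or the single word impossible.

move(1), move(1)

key: still facing W at the end — nothing in the sequence rotates
from: (2, 1) facing left
step 1 (move(1)): (1, 1) facing left
step 2 (move(1)): (0, 1) facing left
no rival 2-sequence matches.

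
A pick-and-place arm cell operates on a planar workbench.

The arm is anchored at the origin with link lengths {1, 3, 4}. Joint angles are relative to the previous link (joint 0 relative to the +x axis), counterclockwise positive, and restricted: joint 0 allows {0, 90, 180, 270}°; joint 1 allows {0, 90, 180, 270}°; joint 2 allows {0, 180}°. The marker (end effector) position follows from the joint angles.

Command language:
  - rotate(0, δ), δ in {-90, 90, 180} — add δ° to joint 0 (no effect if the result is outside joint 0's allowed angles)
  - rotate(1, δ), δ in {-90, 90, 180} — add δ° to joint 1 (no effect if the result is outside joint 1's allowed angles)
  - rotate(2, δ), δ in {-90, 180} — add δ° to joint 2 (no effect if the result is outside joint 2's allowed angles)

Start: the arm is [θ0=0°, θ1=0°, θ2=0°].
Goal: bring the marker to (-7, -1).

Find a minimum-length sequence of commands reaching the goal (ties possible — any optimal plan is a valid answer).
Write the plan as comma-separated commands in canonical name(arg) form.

start: [θ0=0°, θ1=0°, θ2=0°]
[1] after rotate(0, -90): [θ0=270°, θ1=0°, θ2=0°]
[2] after rotate(1, -90): [θ0=270°, θ1=270°, θ2=0°]
minimal: 2 command(s), checked below 2.

rotate(0, -90), rotate(1, -90)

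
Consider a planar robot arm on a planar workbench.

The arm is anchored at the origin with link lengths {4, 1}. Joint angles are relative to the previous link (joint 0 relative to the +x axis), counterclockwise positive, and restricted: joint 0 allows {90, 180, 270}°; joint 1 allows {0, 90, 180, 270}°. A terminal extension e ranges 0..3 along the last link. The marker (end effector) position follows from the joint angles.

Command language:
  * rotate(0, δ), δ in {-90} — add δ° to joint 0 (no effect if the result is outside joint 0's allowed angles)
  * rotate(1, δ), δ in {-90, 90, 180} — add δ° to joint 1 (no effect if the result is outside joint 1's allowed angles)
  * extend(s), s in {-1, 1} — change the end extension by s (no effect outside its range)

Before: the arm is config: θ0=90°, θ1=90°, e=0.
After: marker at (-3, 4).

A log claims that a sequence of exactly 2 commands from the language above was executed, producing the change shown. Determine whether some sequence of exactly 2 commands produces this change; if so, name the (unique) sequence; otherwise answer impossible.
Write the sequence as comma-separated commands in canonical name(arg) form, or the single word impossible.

extend(1), extend(1)

begin: config: θ0=90°, θ1=90°, e=0
[1] after extend(1): config: θ0=90°, θ1=90°, e=1
[2] after extend(1): config: θ0=90°, θ1=90°, e=2
no rival 2-sequence matches.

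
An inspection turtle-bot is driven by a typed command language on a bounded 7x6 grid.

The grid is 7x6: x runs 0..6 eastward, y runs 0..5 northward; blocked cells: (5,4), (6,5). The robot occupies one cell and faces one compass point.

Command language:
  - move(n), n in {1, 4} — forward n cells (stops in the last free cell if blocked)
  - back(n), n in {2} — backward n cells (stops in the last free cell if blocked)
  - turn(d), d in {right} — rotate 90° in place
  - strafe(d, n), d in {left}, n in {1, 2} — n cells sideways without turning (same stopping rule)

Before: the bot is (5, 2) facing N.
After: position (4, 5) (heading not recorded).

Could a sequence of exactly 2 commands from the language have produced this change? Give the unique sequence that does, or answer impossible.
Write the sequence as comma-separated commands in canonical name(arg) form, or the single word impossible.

strafe(left, 1), move(4)

key: running move(4) before strafe(left, 1) would end elsewhere — order is forced
t0: (5, 2) facing N
step 1 (strafe(left, 1)): (4, 2) facing N
step 2 (move(4)): (4, 5) facing N
all 36 alternatives checked — unique.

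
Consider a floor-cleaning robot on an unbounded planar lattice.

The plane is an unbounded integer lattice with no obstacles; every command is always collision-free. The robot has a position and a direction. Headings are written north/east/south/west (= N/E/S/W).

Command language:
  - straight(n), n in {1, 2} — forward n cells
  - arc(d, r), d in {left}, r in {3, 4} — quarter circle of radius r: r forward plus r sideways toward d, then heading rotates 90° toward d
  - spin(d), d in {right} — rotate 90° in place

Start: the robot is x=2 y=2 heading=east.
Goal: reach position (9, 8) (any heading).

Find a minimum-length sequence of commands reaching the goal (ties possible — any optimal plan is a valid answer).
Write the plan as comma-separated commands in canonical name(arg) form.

straight(1), straight(2), arc(left, 4), straight(2)

initial: x=2 y=2 heading=east
t=1 straight(1) ⇒ x=3 y=2 heading=east
t=2 straight(2) ⇒ x=5 y=2 heading=east
t=3 arc(left, 4) ⇒ x=9 y=6 heading=north
t=4 straight(2) ⇒ x=9 y=8 heading=north
nothing shorter than 4 reaches the goal.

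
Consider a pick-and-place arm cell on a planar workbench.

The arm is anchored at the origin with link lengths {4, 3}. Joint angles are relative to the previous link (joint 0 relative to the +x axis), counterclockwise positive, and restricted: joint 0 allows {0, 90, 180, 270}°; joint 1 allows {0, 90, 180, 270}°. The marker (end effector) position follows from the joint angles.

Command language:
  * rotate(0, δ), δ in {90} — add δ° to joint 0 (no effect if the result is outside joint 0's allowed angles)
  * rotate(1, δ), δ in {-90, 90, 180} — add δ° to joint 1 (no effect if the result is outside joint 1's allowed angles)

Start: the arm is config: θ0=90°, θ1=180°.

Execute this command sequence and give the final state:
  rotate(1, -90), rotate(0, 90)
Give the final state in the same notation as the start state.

initial: config: θ0=90°, θ1=180°
t=1 rotate(1, -90) ⇒ config: θ0=90°, θ1=90°
t=2 rotate(0, 90) ⇒ config: θ0=180°, θ1=90°

config: θ0=180°, θ1=90°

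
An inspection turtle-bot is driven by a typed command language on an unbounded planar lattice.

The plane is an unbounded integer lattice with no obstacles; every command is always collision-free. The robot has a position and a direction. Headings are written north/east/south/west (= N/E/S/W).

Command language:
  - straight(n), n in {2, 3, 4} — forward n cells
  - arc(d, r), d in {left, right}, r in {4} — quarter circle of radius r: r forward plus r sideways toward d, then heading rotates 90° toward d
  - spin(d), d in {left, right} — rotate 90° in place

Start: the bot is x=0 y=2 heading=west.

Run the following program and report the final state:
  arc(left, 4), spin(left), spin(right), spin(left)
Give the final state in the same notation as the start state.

begin: x=0 y=2 heading=west
1. arc(left, 4) → x=-4 y=-2 heading=south
2. spin(left) → x=-4 y=-2 heading=east
3. spin(right) → x=-4 y=-2 heading=south
4. spin(left) → x=-4 y=-2 heading=east

x=-4 y=-2 heading=east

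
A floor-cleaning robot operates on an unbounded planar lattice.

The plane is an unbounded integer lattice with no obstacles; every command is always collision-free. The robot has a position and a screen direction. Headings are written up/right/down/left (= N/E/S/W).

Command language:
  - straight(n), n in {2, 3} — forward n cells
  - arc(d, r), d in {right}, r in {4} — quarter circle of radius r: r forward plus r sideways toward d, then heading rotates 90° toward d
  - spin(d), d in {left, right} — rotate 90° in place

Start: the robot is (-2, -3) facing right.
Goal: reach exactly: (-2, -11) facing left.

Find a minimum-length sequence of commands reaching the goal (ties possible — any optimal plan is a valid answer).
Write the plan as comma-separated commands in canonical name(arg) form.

arc(right, 4), arc(right, 4)

from: (-2, -3) facing right
t=1 arc(right, 4) ⇒ (2, -7) facing down
t=2 arc(right, 4) ⇒ (-2, -11) facing left
shorter routes all fall short; 2 is best.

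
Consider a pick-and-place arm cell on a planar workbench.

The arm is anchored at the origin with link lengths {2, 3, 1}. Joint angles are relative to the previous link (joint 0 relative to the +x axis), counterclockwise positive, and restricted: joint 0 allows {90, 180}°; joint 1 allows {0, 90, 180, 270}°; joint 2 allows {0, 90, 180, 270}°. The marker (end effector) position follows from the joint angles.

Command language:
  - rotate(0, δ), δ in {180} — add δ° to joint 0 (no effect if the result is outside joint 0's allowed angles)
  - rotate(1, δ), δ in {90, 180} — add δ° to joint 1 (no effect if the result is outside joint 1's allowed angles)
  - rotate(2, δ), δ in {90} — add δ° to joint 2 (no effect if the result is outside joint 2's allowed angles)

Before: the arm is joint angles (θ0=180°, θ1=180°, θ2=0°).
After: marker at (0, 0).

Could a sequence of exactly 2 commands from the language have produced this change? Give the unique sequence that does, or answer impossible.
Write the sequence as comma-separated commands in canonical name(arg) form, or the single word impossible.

t0: joint angles (θ0=180°, θ1=180°, θ2=0°)
1. rotate(2, 90) → joint angles (θ0=180°, θ1=180°, θ2=90°)
2. rotate(2, 90) → joint angles (θ0=180°, θ1=180°, θ2=180°)
uniquely the one of 16 2-step routes that fits.

rotate(2, 90), rotate(2, 90)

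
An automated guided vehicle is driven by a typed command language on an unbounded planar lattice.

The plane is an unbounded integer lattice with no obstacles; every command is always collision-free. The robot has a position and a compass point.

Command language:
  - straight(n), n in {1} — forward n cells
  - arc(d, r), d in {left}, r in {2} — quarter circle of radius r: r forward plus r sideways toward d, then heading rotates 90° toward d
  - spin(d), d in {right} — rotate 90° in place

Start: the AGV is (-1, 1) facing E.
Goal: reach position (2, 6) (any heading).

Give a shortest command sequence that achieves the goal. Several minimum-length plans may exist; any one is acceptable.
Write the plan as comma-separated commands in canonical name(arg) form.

straight(1), arc(left, 2), straight(1), straight(1), straight(1)

initial: (-1, 1) facing E
step 1 (straight(1)): (0, 1) facing E
step 2 (arc(left, 2)): (2, 3) facing N
step 3 (straight(1)): (2, 4) facing N
step 4 (straight(1)): (2, 5) facing N
step 5 (straight(1)): (2, 6) facing N
no 4-step plan works, so 5 is optimal.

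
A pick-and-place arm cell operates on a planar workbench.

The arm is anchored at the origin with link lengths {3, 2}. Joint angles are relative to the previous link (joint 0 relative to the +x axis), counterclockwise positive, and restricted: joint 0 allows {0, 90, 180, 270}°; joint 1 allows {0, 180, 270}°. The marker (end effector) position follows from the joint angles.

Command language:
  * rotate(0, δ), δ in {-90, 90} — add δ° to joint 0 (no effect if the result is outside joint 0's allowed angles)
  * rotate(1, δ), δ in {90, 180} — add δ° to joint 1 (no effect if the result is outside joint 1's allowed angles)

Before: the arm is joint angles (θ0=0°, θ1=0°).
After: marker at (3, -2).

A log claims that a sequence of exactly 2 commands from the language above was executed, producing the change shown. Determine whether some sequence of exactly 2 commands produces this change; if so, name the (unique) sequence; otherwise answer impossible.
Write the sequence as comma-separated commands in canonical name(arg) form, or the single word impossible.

key: order matters: swapping rotate(1, 180) and rotate(1, 90) lands elsewhere
start: joint angles (θ0=0°, θ1=0°)
t=1 rotate(1, 180) ⇒ joint angles (θ0=0°, θ1=180°)
t=2 rotate(1, 90) ⇒ joint angles (θ0=0°, θ1=270°)
uniquely the one of 16 2-step routes that fits.

rotate(1, 180), rotate(1, 90)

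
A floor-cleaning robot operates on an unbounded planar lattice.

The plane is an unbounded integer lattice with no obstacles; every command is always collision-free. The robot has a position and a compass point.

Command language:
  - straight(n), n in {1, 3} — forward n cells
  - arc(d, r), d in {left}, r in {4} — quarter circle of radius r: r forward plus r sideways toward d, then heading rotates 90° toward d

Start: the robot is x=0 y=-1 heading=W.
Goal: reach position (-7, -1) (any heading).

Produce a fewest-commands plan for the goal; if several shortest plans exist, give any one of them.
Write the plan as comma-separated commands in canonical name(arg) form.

straight(1), straight(3), straight(3)

begin: x=0 y=-1 heading=W
[1] after straight(1): x=-1 y=-1 heading=W
[2] after straight(3): x=-4 y=-1 heading=W
[3] after straight(3): x=-7 y=-1 heading=W
minimal: 3 command(s), checked below 3.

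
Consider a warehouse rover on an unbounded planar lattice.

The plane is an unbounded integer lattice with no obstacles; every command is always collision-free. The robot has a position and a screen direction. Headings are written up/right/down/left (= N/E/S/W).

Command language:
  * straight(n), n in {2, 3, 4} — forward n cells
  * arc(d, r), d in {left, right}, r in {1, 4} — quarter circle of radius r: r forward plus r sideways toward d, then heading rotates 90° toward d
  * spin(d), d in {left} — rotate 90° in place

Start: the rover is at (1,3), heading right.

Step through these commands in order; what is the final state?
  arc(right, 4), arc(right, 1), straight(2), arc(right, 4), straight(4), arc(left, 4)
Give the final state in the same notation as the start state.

at (-6,10), heading left

initial: at (1,3), heading right
step 1 (arc(right, 4)): at (5,-1), heading down
step 2 (arc(right, 1)): at (4,-2), heading left
step 3 (straight(2)): at (2,-2), heading left
step 4 (arc(right, 4)): at (-2,2), heading up
step 5 (straight(4)): at (-2,6), heading up
step 6 (arc(left, 4)): at (-6,10), heading left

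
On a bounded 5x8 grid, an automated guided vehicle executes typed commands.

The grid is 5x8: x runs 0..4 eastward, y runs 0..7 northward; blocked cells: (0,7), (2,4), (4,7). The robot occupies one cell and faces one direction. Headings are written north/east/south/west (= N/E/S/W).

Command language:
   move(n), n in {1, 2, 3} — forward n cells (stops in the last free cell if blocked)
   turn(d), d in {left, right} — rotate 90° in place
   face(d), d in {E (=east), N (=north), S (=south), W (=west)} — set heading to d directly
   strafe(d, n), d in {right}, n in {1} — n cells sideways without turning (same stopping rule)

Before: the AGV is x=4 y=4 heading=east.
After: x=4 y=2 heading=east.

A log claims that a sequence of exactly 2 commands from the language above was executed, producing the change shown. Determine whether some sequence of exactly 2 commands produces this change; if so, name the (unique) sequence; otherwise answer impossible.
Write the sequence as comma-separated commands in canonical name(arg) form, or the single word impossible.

strafe(right, 1), strafe(right, 1)

key: still facing E at the end — nothing in the sequence rotates
initial: x=4 y=4 heading=east
step 1 (strafe(right, 1)): x=4 y=3 heading=east
step 2 (strafe(right, 1)): x=4 y=2 heading=east
uniquely the one of 100 2-step routes that fits.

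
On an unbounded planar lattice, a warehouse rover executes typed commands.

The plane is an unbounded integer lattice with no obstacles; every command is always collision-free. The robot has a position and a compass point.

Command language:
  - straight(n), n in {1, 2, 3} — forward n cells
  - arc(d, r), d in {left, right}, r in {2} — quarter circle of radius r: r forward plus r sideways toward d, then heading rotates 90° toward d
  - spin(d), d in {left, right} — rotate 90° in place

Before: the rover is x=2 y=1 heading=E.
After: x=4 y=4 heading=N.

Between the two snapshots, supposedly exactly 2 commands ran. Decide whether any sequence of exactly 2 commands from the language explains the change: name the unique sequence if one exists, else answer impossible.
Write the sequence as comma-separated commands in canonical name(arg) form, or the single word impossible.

arc(left, 2), straight(1)

key: cell and facing (now N) both changed — the 2 commands mix motion and turning
initial: x=2 y=1 heading=E
1. arc(left, 2) → x=4 y=3 heading=N
2. straight(1) → x=4 y=4 heading=N
all 49 alternatives checked — unique.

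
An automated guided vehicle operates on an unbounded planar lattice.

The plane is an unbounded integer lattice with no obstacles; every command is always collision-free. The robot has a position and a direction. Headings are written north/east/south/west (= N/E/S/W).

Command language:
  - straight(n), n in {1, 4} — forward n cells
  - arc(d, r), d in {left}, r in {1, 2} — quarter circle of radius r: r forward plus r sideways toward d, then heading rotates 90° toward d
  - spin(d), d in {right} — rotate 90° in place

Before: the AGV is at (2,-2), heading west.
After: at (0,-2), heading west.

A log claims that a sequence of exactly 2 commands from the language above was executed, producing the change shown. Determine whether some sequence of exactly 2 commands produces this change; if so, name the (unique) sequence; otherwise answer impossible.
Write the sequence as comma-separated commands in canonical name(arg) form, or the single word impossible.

straight(1), straight(1)

key: still facing W at the end — nothing in the sequence rotates
t0: at (2,-2), heading west
1. straight(1) → at (1,-2), heading west
2. straight(1) → at (0,-2), heading west
no other 2-command option fits: unique.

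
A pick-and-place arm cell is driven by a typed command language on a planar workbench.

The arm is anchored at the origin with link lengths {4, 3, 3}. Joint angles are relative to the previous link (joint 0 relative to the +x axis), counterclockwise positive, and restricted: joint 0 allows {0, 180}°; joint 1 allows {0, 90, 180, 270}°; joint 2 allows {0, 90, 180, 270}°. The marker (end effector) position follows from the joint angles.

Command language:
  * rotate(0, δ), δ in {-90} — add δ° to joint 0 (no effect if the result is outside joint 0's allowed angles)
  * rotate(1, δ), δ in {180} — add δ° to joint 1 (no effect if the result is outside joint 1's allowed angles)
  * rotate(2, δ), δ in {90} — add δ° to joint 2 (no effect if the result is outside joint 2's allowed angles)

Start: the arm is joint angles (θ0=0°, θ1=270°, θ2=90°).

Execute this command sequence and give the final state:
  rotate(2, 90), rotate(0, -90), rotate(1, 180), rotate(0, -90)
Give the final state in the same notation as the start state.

joint angles (θ0=0°, θ1=90°, θ2=180°)

begin: joint angles (θ0=0°, θ1=270°, θ2=90°)
t=1 rotate(2, 90) ⇒ joint angles (θ0=0°, θ1=270°, θ2=180°)
t=2 rotate(0, -90) ⇒ joint angles (θ0=0°, θ1=270°, θ2=180°)
t=3 rotate(1, 180) ⇒ joint angles (θ0=0°, θ1=90°, θ2=180°)
t=4 rotate(0, -90) ⇒ joint angles (θ0=0°, θ1=90°, θ2=180°)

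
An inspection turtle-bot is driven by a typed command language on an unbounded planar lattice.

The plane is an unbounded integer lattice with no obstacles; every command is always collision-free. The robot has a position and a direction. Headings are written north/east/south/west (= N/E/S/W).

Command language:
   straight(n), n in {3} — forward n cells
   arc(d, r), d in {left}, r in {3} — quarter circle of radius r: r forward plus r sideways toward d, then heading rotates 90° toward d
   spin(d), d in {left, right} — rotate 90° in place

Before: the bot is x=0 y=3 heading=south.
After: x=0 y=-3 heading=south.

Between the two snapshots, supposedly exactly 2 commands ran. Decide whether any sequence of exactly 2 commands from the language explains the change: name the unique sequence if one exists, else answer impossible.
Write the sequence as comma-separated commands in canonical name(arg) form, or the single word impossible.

straight(3), straight(3)

key: still facing S at the end — nothing in the sequence rotates
t0: x=0 y=3 heading=south
step 1 (straight(3)): x=0 y=0 heading=south
step 2 (straight(3)): x=0 y=-3 heading=south
all 16 alternatives checked — unique.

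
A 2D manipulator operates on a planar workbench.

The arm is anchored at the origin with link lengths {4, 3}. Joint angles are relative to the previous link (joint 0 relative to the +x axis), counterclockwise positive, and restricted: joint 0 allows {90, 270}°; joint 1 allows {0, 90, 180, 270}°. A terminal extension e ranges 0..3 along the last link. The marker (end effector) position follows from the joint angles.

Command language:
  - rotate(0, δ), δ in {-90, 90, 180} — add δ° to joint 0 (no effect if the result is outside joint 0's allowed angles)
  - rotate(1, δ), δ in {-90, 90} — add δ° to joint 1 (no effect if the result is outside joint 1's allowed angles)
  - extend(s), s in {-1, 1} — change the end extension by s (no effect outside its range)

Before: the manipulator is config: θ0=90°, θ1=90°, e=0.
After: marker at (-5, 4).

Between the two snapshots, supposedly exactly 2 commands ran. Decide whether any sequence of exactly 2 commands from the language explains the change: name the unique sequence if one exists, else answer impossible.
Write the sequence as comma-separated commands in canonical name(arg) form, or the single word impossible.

t0: config: θ0=90°, θ1=90°, e=0
t=1 extend(1) ⇒ config: θ0=90°, θ1=90°, e=1
t=2 extend(1) ⇒ config: θ0=90°, θ1=90°, e=2
uniquely the one of 49 2-step routes that fits.

extend(1), extend(1)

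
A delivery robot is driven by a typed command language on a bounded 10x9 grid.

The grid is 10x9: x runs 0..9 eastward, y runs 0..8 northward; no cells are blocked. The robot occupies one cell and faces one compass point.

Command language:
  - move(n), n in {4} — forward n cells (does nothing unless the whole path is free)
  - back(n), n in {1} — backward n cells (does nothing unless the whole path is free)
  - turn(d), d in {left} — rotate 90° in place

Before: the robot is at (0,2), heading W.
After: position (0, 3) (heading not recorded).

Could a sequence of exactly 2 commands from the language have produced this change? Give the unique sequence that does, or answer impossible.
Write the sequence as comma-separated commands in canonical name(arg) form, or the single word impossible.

turn(left), back(1)

key: order matters: swapping turn(left) and back(1) lands elsewhere
t0: at (0,2), heading W
1. turn(left) → at (0,2), heading S
2. back(1) → at (0,3), heading S
all 9 alternatives checked — unique.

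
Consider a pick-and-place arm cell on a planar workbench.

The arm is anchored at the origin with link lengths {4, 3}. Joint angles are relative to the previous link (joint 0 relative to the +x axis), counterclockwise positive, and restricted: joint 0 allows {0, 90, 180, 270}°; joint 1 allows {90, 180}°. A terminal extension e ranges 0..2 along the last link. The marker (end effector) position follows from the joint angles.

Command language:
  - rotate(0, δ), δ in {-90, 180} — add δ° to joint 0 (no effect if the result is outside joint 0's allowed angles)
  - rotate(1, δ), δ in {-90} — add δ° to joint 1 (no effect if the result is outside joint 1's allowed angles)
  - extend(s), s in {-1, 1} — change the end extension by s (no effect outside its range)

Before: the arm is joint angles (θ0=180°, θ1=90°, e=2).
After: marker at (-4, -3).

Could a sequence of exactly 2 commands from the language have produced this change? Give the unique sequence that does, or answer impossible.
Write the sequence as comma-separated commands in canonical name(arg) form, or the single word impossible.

extend(-1), extend(-1)

from: joint angles (θ0=180°, θ1=90°, e=2)
1. extend(-1) → joint angles (θ0=180°, θ1=90°, e=1)
2. extend(-1) → joint angles (θ0=180°, θ1=90°, e=0)
uniquely the one of 25 2-step routes that fits.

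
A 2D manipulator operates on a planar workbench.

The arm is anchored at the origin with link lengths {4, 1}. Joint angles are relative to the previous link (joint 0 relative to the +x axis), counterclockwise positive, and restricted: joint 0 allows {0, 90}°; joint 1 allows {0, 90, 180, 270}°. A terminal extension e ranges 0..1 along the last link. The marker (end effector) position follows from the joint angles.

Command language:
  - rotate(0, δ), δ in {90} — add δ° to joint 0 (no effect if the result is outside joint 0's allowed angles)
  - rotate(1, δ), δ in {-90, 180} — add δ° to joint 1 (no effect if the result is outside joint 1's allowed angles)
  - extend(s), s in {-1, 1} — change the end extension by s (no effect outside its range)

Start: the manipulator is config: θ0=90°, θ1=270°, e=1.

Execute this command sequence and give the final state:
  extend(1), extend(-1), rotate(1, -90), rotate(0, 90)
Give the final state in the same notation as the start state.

config: θ0=90°, θ1=180°, e=0

initial: config: θ0=90°, θ1=270°, e=1
[1] after extend(1): config: θ0=90°, θ1=270°, e=1
[2] after extend(-1): config: θ0=90°, θ1=270°, e=0
[3] after rotate(1, -90): config: θ0=90°, θ1=180°, e=0
[4] after rotate(0, 90): config: θ0=90°, θ1=180°, e=0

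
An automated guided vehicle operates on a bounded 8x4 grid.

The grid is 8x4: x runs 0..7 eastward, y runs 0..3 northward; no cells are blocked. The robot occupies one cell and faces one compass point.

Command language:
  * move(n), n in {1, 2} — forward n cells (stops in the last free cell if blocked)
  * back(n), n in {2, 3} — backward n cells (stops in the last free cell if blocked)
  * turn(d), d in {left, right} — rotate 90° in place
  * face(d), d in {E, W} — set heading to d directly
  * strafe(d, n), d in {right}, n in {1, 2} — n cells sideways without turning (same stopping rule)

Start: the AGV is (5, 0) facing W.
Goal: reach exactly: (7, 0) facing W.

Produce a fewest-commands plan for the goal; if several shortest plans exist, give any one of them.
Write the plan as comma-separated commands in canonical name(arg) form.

t0: (5, 0) facing W
1. back(3) → (7, 0) facing W
minimal: 1 command(s), checked below 1.

back(3)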